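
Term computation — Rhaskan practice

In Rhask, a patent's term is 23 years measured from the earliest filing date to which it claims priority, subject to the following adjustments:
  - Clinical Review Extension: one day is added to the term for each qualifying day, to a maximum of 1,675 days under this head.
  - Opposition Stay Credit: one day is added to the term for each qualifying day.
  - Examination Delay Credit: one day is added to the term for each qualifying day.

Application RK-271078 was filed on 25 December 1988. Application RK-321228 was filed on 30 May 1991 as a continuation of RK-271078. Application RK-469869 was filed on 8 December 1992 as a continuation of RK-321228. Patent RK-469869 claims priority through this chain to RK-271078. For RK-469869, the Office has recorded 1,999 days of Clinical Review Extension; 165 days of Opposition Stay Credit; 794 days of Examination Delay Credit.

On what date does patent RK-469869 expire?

March 12, 2019

Earliest priority filing: 25 December 1988.
Base term: 25 December 1988 + 23 years → 25 December 2011.
Clinical Review Extension: 1999 days claimed exceeds the 1675-day cap, so +1675 days → 26 July 2016.
Opposition Stay Credit: +165 days → 7 January 2017.
Examination Delay Credit: +794 days → 12 March 2019.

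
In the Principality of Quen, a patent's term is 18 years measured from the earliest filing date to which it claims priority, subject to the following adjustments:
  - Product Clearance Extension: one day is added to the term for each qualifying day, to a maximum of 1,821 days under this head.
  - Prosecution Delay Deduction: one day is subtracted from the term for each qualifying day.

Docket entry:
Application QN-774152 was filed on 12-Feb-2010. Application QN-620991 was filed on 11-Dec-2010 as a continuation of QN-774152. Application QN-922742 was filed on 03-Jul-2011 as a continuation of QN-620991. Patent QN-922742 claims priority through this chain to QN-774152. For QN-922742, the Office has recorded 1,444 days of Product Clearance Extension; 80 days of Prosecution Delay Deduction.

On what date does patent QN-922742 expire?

2031-11-07

Earliest priority filing: 12 February 2010.
Base term: 12 February 2010 + 18 years → 12 February 2028.
Product Clearance Extension: 1444 days (within the 1821-day cap) → +1444 days → 26 January 2032.
Prosecution Delay Deduction: −80 days → 7 November 2031.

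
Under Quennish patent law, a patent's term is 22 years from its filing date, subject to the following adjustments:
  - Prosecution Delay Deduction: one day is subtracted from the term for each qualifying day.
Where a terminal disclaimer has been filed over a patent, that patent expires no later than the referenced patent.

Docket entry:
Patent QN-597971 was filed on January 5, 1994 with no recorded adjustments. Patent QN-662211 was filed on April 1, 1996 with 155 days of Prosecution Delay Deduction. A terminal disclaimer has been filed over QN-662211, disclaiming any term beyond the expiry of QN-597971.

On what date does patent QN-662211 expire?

Natural term of QN-662211:
  Base: filing + 22 years → 1 April 2018.
  Prosecution Delay Deduction: −155 days → 28 October 2017.
Expiry of referenced patent QN-597971:
  Base: filing + 22 years → 5 January 2016.
Terminal disclaimer: QN-662211 expires on the earlier of 28 October 2017 and 5 January 2016.

January 5, 2016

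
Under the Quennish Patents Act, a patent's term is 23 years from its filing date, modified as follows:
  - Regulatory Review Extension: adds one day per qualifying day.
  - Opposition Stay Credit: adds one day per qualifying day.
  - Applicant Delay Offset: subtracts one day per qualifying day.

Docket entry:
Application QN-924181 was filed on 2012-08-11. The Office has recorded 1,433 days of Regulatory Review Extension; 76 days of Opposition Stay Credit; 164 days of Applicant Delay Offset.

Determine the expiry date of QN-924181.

Base term: filing date + 23 years → 11 August 2035.
Regulatory Review Extension: +1433 days → 14 July 2039.
Opposition Stay Credit: +76 days → 28 September 2039.
Applicant Delay Offset: −164 days → 17 April 2039.

April 17, 2039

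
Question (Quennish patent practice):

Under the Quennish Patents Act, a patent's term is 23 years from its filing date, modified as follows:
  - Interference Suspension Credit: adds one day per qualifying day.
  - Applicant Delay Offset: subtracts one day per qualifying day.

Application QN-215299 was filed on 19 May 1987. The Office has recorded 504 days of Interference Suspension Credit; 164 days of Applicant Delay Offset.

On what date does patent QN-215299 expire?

Base term: filing date + 23 years → 19 May 2010.
Interference Suspension Credit: +504 days → 5 October 2011.
Applicant Delay Offset: −164 days → 24 April 2011.

April 24, 2011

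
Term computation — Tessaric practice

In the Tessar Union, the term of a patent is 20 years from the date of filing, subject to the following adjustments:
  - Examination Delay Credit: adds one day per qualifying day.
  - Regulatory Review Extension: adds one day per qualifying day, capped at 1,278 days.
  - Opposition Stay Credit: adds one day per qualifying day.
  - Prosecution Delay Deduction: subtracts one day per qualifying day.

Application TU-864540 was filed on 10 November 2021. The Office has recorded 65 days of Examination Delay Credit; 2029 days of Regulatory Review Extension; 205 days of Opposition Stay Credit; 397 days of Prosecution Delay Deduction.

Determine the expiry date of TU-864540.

2045-01-04

Base term: filing date + 20 years → 10 November 2041.
Examination Delay Credit: +65 days → 14 January 2042.
Regulatory Review Extension: 2029 days claimed exceeds the 1278-day cap, so +1278 days → 15 July 2045.
Opposition Stay Credit: +205 days → 5 February 2046.
Prosecution Delay Deduction: −397 days → 4 January 2045.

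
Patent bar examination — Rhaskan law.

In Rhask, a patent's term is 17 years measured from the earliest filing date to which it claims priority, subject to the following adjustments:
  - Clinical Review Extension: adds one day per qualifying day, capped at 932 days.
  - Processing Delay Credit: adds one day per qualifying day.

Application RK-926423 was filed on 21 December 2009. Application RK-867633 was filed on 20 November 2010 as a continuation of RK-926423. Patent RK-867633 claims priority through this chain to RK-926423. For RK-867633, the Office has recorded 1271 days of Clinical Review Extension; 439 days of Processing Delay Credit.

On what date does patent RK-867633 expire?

Earliest priority filing: 21 December 2009.
Base term: 21 December 2009 + 17 years → 21 December 2026.
Clinical Review Extension: 1271 days claimed exceeds the 932-day cap, so +932 days → 10 July 2029.
Processing Delay Credit: +439 days → 22 September 2030.

September 22, 2030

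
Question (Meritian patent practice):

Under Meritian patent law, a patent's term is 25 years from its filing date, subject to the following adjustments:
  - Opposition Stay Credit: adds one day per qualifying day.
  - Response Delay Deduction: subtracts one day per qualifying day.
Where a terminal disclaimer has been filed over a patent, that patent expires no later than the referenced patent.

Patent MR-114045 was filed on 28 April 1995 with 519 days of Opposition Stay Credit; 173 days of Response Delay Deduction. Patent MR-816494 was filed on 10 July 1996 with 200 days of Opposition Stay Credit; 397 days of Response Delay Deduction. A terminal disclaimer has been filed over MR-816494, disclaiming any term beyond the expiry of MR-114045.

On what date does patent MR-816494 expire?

Natural term of MR-816494:
  Base: filing + 25 years → 10 July 2021.
  Opposition Stay Credit: +200 days → 26 January 2022.
  Response Delay Deduction: −397 days → 25 December 2020.
Expiry of referenced patent MR-114045:
  Base: filing + 25 years → 28 April 2020.
  Opposition Stay Credit: +519 days → 29 September 2021.
  Response Delay Deduction: −173 days → 9 April 2021.
Terminal disclaimer: MR-816494 expires on the earlier of 25 December 2020 and 9 April 2021.

December 25, 2020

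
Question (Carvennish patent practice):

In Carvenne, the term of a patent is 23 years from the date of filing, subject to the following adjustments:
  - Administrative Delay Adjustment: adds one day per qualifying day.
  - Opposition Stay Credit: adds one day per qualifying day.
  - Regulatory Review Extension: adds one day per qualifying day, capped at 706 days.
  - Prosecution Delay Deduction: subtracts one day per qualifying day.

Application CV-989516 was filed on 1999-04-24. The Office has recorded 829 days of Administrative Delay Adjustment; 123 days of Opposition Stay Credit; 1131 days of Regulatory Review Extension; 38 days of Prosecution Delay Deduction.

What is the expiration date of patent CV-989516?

2026-09-30

Base term: filing date + 23 years → 24 April 2022.
Administrative Delay Adjustment: +829 days → 31 July 2024.
Opposition Stay Credit: +123 days → 1 December 2024.
Regulatory Review Extension: 1131 days claimed exceeds the 706-day cap, so +706 days → 7 November 2026.
Prosecution Delay Deduction: −38 days → 30 September 2026.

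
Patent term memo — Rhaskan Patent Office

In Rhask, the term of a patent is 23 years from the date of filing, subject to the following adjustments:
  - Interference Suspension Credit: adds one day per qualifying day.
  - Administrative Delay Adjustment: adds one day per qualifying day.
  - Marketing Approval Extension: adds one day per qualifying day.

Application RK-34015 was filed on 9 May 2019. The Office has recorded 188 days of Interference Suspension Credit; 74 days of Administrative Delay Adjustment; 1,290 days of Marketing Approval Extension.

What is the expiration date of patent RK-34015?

Base term: filing date + 23 years → 9 May 2042.
Interference Suspension Credit: +188 days → 13 November 2042.
Administrative Delay Adjustment: +74 days → 26 January 2043.
Marketing Approval Extension: +1290 days → 8 August 2046.

2046-08-08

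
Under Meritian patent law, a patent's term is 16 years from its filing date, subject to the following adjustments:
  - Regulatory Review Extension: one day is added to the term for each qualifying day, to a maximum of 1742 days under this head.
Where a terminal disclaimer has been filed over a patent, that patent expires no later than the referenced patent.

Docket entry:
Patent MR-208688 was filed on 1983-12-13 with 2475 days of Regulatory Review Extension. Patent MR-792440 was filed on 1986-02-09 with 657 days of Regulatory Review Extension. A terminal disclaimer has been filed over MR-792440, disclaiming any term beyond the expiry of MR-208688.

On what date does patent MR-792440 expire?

Natural term of MR-792440:
  Base: filing + 16 years → 9 February 2002.
  Regulatory Review Extension: 657 days (within the 1742-day cap) → +657 days → 28 November 2003.
Expiry of referenced patent MR-208688:
  Base: filing + 16 years → 13 December 1999.
  Regulatory Review Extension: 2475 days claimed exceeds the 1742-day cap, so +1742 days → 19 September 2004.
Terminal disclaimer: MR-792440 expires on the earlier of 28 November 2003 and 19 September 2004.

November 28, 2003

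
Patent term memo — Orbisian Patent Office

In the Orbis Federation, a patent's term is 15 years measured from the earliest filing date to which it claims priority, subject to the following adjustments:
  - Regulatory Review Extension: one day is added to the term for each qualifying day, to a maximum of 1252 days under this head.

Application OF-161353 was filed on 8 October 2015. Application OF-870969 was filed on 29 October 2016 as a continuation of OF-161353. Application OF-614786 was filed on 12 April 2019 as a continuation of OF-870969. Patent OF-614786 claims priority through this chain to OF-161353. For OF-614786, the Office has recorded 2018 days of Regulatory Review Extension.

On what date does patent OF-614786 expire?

2034-03-13

Earliest priority filing: 8 October 2015.
Base term: 8 October 2015 + 15 years → 8 October 2030.
Regulatory Review Extension: 2018 days claimed exceeds the 1252-day cap, so +1252 days → 13 March 2034.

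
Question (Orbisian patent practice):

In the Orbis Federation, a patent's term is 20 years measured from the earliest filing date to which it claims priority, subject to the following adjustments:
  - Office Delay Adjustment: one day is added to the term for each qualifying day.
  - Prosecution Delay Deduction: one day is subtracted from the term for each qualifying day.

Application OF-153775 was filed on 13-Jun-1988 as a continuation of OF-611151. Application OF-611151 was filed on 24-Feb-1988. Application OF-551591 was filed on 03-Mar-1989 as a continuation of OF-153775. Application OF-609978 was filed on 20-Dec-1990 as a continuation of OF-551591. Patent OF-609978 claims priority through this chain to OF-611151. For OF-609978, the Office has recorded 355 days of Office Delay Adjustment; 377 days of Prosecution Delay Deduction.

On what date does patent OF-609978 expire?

Earliest priority filing: 24 February 1988.
Base term: 24 February 1988 + 20 years → 24 February 2008.
Office Delay Adjustment: +355 days → 13 February 2009.
Prosecution Delay Deduction: −377 days → 2 February 2008.

2008-02-02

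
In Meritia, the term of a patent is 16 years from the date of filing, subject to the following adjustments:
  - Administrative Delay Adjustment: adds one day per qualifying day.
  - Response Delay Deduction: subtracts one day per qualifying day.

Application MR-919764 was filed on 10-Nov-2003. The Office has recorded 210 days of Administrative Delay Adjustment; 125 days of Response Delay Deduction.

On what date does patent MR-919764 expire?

Base term: filing date + 16 years → 10 November 2019.
Administrative Delay Adjustment: +210 days → 7 June 2020.
Response Delay Deduction: −125 days → 3 February 2020.

February 3, 2020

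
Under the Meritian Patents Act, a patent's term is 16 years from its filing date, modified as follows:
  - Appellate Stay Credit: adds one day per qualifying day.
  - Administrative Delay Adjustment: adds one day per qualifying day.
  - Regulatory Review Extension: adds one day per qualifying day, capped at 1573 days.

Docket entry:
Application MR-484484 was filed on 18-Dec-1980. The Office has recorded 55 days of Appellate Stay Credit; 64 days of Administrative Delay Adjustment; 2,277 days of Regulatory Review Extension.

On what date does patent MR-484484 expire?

Base term: filing date + 16 years → 18 December 1996.
Appellate Stay Credit: +55 days → 11 February 1997.
Administrative Delay Adjustment: +64 days → 16 April 1997.
Regulatory Review Extension: 2277 days claimed exceeds the 1573-day cap, so +1573 days → 6 August 2001.

2001-08-06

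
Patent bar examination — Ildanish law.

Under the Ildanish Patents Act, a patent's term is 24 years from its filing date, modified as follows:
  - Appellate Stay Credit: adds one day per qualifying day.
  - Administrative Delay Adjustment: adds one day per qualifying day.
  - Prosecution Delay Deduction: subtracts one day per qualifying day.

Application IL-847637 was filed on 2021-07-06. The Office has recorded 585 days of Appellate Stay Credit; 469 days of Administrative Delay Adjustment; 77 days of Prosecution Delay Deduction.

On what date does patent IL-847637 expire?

2048-03-09

Base term: filing date + 24 years → 6 July 2045.
Appellate Stay Credit: +585 days → 11 February 2047.
Administrative Delay Adjustment: +469 days → 25 May 2048.
Prosecution Delay Deduction: −77 days → 9 March 2048.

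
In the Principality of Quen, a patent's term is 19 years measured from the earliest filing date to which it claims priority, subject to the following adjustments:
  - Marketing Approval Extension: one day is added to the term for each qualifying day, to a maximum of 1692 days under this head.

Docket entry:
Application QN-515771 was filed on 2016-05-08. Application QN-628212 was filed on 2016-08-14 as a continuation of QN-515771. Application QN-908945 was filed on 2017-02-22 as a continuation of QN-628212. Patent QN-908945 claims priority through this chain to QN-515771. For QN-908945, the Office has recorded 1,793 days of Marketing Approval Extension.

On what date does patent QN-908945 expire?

Earliest priority filing: 8 May 2016.
Base term: 8 May 2016 + 19 years → 8 May 2035.
Marketing Approval Extension: 1793 days claimed exceeds the 1692-day cap, so +1692 days → 25 December 2039.

2039-12-25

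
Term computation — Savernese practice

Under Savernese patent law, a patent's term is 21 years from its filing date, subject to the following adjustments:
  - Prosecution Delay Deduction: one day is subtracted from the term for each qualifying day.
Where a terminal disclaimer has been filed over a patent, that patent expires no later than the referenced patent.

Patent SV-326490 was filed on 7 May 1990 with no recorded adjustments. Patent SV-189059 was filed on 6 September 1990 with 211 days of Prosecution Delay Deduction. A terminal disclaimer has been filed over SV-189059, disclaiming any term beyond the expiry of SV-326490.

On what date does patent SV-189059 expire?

Natural term of SV-189059:
  Base: filing + 21 years → 6 September 2011.
  Prosecution Delay Deduction: −211 days → 7 February 2011.
Expiry of referenced patent SV-326490:
  Base: filing + 21 years → 7 May 2011.
Terminal disclaimer: SV-189059 expires on the earlier of 7 February 2011 and 7 May 2011.

2011-02-07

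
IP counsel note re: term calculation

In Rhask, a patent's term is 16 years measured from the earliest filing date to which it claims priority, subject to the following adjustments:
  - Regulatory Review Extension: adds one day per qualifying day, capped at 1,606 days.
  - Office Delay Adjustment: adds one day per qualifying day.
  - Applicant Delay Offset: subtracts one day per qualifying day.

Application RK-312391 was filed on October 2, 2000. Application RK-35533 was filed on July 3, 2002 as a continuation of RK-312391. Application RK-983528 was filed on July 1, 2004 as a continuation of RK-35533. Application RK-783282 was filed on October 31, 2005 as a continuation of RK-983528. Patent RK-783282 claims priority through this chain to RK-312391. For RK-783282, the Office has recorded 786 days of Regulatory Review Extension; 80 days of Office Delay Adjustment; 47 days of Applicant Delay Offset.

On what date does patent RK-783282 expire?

Earliest priority filing: 2 October 2000.
Base term: 2 October 2000 + 16 years → 2 October 2016.
Regulatory Review Extension: 786 days (within the 1606-day cap) → +786 days → 27 November 2018.
Office Delay Adjustment: +80 days → 15 February 2019.
Applicant Delay Offset: −47 days → 30 December 2018.

December 30, 2018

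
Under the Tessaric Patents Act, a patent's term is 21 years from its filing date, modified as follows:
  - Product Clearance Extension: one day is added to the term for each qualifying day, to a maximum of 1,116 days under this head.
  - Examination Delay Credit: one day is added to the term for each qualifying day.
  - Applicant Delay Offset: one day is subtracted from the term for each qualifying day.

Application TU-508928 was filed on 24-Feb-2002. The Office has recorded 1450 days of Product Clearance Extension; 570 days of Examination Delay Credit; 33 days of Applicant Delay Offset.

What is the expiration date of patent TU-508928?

Base term: filing date + 21 years → 24 February 2023.
Product Clearance Extension: 1450 days claimed exceeds the 1116-day cap, so +1116 days → 16 March 2026.
Examination Delay Credit: +570 days → 7 October 2027.
Applicant Delay Offset: −33 days → 4 September 2027.

2027-09-04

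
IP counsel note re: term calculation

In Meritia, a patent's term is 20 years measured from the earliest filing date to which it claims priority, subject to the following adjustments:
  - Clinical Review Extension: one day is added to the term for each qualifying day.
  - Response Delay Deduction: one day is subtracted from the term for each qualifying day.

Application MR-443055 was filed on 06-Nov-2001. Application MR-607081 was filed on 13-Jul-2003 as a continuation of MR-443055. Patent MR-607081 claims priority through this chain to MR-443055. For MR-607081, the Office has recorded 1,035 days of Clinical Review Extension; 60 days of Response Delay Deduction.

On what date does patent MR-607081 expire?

July 8, 2024

Earliest priority filing: 6 November 2001.
Base term: 6 November 2001 + 20 years → 6 November 2021.
Clinical Review Extension: +1035 days → 6 September 2024.
Response Delay Deduction: −60 days → 8 July 2024.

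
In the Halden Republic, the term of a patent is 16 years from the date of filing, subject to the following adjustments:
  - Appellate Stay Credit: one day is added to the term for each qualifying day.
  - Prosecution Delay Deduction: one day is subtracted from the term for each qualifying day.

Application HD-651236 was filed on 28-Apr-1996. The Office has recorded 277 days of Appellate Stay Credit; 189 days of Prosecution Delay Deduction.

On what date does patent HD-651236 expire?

2012-07-25

Base term: filing date + 16 years → 28 April 2012.
Appellate Stay Credit: +277 days → 30 January 2013.
Prosecution Delay Deduction: −189 days → 25 July 2012.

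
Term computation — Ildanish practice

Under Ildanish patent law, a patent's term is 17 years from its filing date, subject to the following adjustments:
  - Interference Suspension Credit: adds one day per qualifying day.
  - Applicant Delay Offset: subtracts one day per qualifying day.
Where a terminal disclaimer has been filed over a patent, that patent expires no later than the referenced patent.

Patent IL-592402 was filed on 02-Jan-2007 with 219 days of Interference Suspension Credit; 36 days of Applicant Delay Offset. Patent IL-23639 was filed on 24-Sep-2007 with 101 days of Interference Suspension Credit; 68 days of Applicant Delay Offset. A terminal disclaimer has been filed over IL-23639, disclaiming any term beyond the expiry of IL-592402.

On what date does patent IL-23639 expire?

July 3, 2024

Natural term of IL-23639:
  Base: filing + 17 years → 24 September 2024.
  Interference Suspension Credit: +101 days → 3 January 2025.
  Applicant Delay Offset: −68 days → 27 October 2024.
Expiry of referenced patent IL-592402:
  Base: filing + 17 years → 2 January 2024.
  Interference Suspension Credit: +219 days → 8 August 2024.
  Applicant Delay Offset: −36 days → 3 July 2024.
Terminal disclaimer: IL-23639 expires on the earlier of 27 October 2024 and 3 July 2024.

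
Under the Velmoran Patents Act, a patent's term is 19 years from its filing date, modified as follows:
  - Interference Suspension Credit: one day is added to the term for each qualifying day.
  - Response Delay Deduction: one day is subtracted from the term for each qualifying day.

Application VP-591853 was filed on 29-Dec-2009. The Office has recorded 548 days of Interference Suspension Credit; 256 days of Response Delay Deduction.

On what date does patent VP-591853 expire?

Base term: filing date + 19 years → 29 December 2028.
Interference Suspension Credit: +548 days → 30 June 2030.
Response Delay Deduction: −256 days → 17 October 2029.

2029-10-17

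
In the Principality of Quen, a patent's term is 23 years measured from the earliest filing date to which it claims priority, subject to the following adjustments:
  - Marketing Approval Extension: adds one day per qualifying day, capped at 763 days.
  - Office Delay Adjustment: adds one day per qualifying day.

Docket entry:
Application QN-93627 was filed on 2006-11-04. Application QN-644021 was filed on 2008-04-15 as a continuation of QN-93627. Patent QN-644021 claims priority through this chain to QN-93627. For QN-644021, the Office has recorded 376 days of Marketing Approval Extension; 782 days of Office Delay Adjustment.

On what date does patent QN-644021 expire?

January 5, 2033

Earliest priority filing: 4 November 2006.
Base term: 4 November 2006 + 23 years → 4 November 2029.
Marketing Approval Extension: 376 days (within the 763-day cap) → +376 days → 15 November 2030.
Office Delay Adjustment: +782 days → 5 January 2033.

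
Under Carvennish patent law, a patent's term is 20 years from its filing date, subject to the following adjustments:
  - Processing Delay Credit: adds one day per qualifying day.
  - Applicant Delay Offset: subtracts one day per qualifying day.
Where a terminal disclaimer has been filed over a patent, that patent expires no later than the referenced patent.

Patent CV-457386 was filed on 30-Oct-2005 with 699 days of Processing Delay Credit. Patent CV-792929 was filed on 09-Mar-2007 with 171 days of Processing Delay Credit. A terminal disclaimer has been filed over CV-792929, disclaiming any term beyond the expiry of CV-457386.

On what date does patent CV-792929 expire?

Natural term of CV-792929:
  Base: filing + 20 years → 9 March 2027.
  Processing Delay Credit: +171 days → 27 August 2027.
Expiry of referenced patent CV-457386:
  Base: filing + 20 years → 30 October 2025.
  Processing Delay Credit: +699 days → 29 September 2027.
Terminal disclaimer: CV-792929 expires on the earlier of 27 August 2027 and 29 September 2027.

2027-08-27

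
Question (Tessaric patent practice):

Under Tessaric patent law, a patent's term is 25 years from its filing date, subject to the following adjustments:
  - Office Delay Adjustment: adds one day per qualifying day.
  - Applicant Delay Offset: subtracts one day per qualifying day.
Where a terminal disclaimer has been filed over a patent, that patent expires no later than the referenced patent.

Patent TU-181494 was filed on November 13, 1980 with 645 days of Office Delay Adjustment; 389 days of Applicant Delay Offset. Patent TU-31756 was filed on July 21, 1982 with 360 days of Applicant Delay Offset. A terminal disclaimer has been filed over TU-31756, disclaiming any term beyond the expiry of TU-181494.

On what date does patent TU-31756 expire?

2006-07-26

Natural term of TU-31756:
  Base: filing + 25 years → 21 July 2007.
  Applicant Delay Offset: −360 days → 26 July 2006.
Expiry of referenced patent TU-181494:
  Base: filing + 25 years → 13 November 2005.
  Office Delay Adjustment: +645 days → 20 August 2007.
  Applicant Delay Offset: −389 days → 27 July 2006.
Terminal disclaimer: TU-31756 expires on the earlier of 26 July 2006 and 27 July 2006.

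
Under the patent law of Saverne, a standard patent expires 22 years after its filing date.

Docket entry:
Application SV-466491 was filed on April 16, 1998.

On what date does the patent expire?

2020-04-16

Filing date + 22 years → 16 April 2020.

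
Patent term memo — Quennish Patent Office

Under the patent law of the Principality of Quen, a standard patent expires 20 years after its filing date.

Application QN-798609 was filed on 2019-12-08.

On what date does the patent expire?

Filing date + 20 years → 8 December 2039.

2039-12-08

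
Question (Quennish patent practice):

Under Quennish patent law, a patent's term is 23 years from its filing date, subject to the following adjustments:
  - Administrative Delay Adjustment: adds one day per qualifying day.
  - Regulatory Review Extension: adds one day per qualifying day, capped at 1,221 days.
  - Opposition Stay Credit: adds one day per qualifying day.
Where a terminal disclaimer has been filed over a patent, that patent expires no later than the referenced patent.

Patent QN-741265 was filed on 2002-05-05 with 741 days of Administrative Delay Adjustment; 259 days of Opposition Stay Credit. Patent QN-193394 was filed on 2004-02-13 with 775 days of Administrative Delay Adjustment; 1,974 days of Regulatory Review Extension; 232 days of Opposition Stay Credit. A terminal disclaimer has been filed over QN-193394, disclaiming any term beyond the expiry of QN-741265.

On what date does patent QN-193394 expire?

2028-01-30

Natural term of QN-193394:
  Base: filing + 23 years → 13 February 2027.
  Administrative Delay Adjustment: +775 days → 29 March 2029.
  Regulatory Review Extension: 1974 days claimed exceeds the 1221-day cap, so +1221 days → 1 August 2032.
  Opposition Stay Credit: +232 days → 21 March 2033.
Expiry of referenced patent QN-741265:
  Base: filing + 23 years → 5 May 2025.
  Administrative Delay Adjustment: +741 days → 16 May 2027.
  Opposition Stay Credit: +259 days → 30 January 2028.
Terminal disclaimer: QN-193394 expires on the earlier of 21 March 2033 and 30 January 2028.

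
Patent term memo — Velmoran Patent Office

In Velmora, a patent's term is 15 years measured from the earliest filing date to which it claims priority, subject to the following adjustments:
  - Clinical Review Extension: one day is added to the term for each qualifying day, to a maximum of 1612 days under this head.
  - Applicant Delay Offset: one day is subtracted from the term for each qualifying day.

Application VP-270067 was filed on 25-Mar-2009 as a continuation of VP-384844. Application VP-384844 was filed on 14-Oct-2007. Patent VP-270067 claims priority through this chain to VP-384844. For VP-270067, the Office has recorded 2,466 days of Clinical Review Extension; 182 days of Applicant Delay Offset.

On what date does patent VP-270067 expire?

Earliest priority filing: 14 October 2007.
Base term: 14 October 2007 + 15 years → 14 October 2022.
Clinical Review Extension: 2466 days claimed exceeds the 1612-day cap, so +1612 days → 14 March 2027.
Applicant Delay Offset: −182 days → 13 September 2026.

September 13, 2026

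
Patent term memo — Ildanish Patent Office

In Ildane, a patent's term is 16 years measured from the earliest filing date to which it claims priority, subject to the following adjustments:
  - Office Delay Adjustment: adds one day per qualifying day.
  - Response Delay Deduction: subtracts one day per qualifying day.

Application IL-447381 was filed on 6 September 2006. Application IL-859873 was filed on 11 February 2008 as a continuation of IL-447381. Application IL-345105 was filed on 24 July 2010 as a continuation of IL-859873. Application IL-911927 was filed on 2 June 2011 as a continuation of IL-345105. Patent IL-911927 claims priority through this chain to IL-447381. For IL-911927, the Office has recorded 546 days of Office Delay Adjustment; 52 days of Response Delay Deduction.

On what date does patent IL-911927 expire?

Earliest priority filing: 6 September 2006.
Base term: 6 September 2006 + 16 years → 6 September 2022.
Office Delay Adjustment: +546 days → 5 March 2024.
Response Delay Deduction: −52 days → 13 January 2024.

January 13, 2024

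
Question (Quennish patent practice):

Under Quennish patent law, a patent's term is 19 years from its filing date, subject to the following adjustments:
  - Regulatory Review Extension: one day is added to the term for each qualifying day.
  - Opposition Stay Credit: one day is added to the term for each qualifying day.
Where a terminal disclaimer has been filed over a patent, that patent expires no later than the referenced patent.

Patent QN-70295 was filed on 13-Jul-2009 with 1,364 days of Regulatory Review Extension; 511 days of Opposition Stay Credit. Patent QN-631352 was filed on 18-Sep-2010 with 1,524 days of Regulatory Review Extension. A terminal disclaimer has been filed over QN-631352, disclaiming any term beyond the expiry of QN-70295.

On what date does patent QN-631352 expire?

2033-08-31

Natural term of QN-631352:
  Base: filing + 19 years → 18 September 2029.
  Regulatory Review Extension: +1524 days → 20 November 2033.
Expiry of referenced patent QN-70295:
  Base: filing + 19 years → 13 July 2028.
  Regulatory Review Extension: +1364 days → 7 April 2032.
  Opposition Stay Credit: +511 days → 31 August 2033.
Terminal disclaimer: QN-631352 expires on the earlier of 20 November 2033 and 31 August 2033.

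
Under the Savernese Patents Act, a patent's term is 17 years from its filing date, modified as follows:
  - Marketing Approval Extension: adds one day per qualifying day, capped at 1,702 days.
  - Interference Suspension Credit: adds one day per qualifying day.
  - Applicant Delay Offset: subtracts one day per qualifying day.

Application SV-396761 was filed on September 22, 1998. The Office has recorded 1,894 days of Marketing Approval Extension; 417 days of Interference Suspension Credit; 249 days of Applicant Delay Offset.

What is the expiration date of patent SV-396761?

2020-11-04

Base term: filing date + 17 years → 22 September 2015.
Marketing Approval Extension: 1894 days claimed exceeds the 1702-day cap, so +1702 days → 20 May 2020.
Interference Suspension Credit: +417 days → 11 July 2021.
Applicant Delay Offset: −249 days → 4 November 2020.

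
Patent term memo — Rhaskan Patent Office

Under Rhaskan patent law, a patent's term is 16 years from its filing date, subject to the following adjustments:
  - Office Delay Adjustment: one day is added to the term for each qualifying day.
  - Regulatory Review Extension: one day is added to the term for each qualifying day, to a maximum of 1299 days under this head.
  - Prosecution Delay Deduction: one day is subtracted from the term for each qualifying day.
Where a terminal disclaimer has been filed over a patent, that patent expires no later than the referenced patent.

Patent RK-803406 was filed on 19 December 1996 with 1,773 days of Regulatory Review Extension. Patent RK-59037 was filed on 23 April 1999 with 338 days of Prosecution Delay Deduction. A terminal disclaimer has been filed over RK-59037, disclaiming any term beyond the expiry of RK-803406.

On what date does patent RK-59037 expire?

2014-05-20

Natural term of RK-59037:
  Base: filing + 16 years → 23 April 2015.
  Prosecution Delay Deduction: −338 days → 20 May 2014.
Expiry of referenced patent RK-803406:
  Base: filing + 16 years → 19 December 2012.
  Regulatory Review Extension: 1773 days claimed exceeds the 1299-day cap, so +1299 days → 10 July 2016.
Terminal disclaimer: RK-59037 expires on the earlier of 20 May 2014 and 10 July 2016.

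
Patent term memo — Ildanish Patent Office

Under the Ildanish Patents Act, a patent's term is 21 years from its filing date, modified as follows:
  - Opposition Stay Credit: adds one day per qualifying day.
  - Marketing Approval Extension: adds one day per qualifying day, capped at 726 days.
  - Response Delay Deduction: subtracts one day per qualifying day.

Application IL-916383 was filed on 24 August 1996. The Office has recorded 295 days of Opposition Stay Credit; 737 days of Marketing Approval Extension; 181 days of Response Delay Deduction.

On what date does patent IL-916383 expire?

Base term: filing date + 21 years → 24 August 2017.
Opposition Stay Credit: +295 days → 15 June 2018.
Marketing Approval Extension: 737 days claimed exceeds the 726-day cap, so +726 days → 10 June 2020.
Response Delay Deduction: −181 days → 12 December 2019.

2019-12-12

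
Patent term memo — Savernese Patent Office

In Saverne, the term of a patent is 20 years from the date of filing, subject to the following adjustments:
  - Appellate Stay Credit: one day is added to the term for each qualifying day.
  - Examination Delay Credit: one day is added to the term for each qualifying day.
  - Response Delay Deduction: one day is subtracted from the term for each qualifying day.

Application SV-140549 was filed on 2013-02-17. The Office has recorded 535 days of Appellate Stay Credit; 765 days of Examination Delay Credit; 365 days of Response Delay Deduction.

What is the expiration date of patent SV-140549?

Base term: filing date + 20 years → 17 February 2033.
Appellate Stay Credit: +535 days → 6 August 2034.
Examination Delay Credit: +765 days → 9 September 2036.
Response Delay Deduction: −365 days → 10 September 2035.

2035-09-10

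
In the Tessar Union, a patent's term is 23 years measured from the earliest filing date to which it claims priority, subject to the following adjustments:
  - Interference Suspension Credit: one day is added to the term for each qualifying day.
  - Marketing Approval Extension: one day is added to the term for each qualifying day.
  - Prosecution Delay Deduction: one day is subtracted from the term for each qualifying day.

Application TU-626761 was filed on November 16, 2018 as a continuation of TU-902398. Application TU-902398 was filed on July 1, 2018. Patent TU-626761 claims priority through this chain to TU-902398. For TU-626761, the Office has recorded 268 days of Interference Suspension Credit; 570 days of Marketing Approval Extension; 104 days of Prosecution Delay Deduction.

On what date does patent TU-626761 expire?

July 5, 2043

Earliest priority filing: 1 July 2018.
Base term: 1 July 2018 + 23 years → 1 July 2041.
Interference Suspension Credit: +268 days → 26 March 2042.
Marketing Approval Extension: +570 days → 17 October 2043.
Prosecution Delay Deduction: −104 days → 5 July 2043.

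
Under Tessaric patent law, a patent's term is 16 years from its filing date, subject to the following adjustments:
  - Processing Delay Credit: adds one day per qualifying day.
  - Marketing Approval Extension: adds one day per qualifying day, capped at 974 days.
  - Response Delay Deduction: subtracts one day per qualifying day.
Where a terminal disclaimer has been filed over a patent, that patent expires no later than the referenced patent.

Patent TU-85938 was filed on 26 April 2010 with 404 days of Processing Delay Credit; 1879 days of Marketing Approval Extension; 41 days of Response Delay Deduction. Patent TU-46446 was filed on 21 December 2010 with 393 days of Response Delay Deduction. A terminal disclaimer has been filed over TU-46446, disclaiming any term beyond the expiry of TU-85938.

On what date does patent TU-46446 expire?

November 23, 2025

Natural term of TU-46446:
  Base: filing + 16 years → 21 December 2026.
  Response Delay Deduction: −393 days → 23 November 2025.
Expiry of referenced patent TU-85938:
  Base: filing + 16 years → 26 April 2026.
  Processing Delay Credit: +404 days → 4 June 2027.
  Marketing Approval Extension: 1879 days claimed exceeds the 974-day cap, so +974 days → 2 February 2030.
  Response Delay Deduction: −41 days → 23 December 2029.
Terminal disclaimer: TU-46446 expires on the earlier of 23 November 2025 and 23 December 2029.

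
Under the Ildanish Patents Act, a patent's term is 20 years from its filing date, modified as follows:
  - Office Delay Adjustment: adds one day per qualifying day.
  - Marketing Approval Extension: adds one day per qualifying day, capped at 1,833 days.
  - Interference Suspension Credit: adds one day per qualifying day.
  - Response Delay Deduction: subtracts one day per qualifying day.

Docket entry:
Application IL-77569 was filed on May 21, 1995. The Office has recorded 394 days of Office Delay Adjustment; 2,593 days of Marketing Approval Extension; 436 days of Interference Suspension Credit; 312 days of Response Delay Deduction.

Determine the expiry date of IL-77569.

Base term: filing date + 20 years → 21 May 2015.
Office Delay Adjustment: +394 days → 18 June 2016.
Marketing Approval Extension: 2593 days claimed exceeds the 1833-day cap, so +1833 days → 25 June 2021.
Interference Suspension Credit: +436 days → 4 September 2022.
Response Delay Deduction: −312 days → 27 October 2021.

October 27, 2021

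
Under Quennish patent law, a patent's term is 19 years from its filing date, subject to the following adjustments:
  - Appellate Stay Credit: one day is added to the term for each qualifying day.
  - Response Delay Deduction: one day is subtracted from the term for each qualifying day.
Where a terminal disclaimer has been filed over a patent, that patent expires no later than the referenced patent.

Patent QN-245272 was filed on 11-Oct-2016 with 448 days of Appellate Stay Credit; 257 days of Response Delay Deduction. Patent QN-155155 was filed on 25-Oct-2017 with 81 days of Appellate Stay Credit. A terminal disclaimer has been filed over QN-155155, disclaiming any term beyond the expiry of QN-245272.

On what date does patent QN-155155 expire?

2036-04-19

Natural term of QN-155155:
  Base: filing + 19 years → 25 October 2036.
  Appellate Stay Credit: +81 days → 14 January 2037.
Expiry of referenced patent QN-245272:
  Base: filing + 19 years → 11 October 2035.
  Appellate Stay Credit: +448 days → 1 January 2037.
  Response Delay Deduction: −257 days → 19 April 2036.
Terminal disclaimer: QN-155155 expires on the earlier of 14 January 2037 and 19 April 2036.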